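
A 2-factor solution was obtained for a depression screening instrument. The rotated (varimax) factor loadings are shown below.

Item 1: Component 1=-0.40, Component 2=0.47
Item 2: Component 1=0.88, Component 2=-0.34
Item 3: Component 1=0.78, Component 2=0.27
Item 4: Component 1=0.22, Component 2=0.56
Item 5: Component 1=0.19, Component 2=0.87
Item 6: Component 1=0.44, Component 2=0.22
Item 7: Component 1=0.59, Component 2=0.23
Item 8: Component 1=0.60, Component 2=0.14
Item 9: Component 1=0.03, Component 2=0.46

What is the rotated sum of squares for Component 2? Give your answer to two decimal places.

SS loadings for Component 2 = 0.47² + (-0.34)² + 0.27² + 0.56² + 0.87² + 0.22² + 0.23² + 0.14² + 0.46² = 0.2209 + 0.1156 + 0.0729 + 0.3136 + 0.7569 + 0.0484 + 0.0529 + 0.0196 + 0.2116 = 1.8124

1.81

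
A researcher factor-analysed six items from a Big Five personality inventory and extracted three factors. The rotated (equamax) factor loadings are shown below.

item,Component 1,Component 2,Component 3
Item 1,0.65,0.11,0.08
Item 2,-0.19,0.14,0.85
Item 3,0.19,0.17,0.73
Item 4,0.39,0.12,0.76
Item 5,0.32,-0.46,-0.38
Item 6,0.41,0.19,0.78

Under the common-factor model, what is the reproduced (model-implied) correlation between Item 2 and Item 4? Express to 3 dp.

0.589

r̂ = Σ λ_i·λ_j across factors = (-0.19)(0.39) + (0.14)(0.12) + (0.85)(0.76)
  = -0.0741 +0.0168 +0.6460 = 0.5887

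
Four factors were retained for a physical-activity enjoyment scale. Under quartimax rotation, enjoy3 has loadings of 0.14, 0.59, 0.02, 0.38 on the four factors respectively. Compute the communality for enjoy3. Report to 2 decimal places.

0.51

h² = 0.14² + 0.59² + 0.02² + 0.38² = 0.0196 + 0.3481 + 0.0004 + 0.1444 = 0.5125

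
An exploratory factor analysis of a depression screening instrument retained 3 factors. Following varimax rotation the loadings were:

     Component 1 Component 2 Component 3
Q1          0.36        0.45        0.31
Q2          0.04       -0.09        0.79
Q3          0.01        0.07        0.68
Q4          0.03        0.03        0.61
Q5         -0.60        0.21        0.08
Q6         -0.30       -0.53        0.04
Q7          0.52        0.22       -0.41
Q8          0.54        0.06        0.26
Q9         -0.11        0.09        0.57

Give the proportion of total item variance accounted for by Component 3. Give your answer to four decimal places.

0.2359

SS loadings for Component 3 = 0.31² + 0.79² + 0.68² + 0.61² + 0.08² + 0.04² + (-0.41)² + 0.26² + 0.57² = 2.1233
Proportion of variance = 2.1233 / 9 = 0.2359.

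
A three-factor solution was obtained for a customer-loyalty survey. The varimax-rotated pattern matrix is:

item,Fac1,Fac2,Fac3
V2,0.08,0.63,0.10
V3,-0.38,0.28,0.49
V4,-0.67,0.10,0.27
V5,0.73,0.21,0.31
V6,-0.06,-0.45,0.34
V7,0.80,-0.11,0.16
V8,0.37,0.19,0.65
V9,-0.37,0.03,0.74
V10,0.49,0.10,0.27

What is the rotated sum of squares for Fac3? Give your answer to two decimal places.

1.60

SS loadings for Fac3 = 0.10² + 0.49² + 0.27² + 0.31² + 0.34² + 0.16² + 0.65² + 0.74² + 0.27² = 0.0100 + 0.2401 + 0.0729 + 0.0961 + 0.1156 + 0.0256 + 0.4225 + 0.5476 + 0.0729 = 1.6033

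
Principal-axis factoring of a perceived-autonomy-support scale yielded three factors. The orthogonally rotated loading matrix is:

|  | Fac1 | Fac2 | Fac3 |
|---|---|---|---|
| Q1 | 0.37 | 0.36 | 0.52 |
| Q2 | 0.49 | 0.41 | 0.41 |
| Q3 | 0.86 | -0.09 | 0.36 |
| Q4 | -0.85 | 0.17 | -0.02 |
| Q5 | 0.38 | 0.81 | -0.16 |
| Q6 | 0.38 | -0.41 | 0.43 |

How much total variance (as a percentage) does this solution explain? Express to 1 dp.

Communalities: 0.5369, 0.5763, 0.8773, 0.7518, 0.8261, 0.4974; Σh² = 4.0658.
Total variance with 6 standardized items is 6, so the solution explains 4.0658/6 = 0.6776 = 67.76%.

67.8%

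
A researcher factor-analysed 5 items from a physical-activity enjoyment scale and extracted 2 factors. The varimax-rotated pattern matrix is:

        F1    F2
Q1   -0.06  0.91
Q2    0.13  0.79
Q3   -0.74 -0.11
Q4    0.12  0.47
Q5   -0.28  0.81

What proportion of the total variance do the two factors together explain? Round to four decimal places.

0.6004

Communalities: 0.8317, 0.6410, 0.5597, 0.2353, 0.7345; Σh² = 3.0022.
Total variance with 5 standardized items is 5, so the solution explains 3.0022/5 = 0.6004.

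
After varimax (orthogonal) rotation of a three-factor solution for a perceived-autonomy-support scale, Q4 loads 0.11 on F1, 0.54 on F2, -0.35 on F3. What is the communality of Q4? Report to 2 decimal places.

0.43

h² = 0.11² + 0.54² + (-0.35)² = 0.0121 + 0.2916 + 0.1225 = 0.4262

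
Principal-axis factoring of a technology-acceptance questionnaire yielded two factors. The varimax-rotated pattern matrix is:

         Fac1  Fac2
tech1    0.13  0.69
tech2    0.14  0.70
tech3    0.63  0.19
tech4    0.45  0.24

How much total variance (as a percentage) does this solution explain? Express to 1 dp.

SS loadings by factor: 0.6359, 1.0598; total = 1.6957.
Total variance with 4 standardized items is 4, so the solution explains 1.6957/4 = 0.4239 = 42.39%.

42.4%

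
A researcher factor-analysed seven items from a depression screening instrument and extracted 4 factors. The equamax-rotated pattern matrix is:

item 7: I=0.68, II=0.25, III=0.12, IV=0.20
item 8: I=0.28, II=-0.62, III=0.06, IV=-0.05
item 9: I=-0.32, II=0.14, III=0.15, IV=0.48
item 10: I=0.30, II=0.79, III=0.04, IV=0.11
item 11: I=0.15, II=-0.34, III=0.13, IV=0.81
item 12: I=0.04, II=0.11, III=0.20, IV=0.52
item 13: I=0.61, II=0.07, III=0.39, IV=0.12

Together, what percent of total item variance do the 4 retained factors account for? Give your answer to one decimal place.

54.7%

Communalities: 0.5793, 0.4689, 0.3749, 0.7278, 0.8111, 0.3241, 0.5435; Σh² = 3.8296.
Total variance with 7 standardized items is 7, so the solution explains 3.8296/7 = 0.5471 = 54.71%.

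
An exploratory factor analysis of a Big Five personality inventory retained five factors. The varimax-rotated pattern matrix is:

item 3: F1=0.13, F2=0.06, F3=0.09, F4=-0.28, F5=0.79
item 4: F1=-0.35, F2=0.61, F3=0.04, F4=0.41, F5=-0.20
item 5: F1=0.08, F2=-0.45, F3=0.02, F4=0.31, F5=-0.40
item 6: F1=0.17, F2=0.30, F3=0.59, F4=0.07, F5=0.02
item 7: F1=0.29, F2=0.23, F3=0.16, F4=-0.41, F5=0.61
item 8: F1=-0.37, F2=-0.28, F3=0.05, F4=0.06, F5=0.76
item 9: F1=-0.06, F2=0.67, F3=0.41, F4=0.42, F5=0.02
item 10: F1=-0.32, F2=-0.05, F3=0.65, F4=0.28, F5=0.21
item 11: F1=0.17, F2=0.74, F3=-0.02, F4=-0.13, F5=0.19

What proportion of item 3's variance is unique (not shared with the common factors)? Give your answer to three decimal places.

h² = 0.13² + 0.06² + 0.09² + (-0.28)² + 0.79² = 0.0169 + 0.0036 + 0.0081 + 0.0784 + 0.6241 = 0.7311
Uniqueness u² = 1 − h² = 1 − 0.7311 = 0.2689

0.269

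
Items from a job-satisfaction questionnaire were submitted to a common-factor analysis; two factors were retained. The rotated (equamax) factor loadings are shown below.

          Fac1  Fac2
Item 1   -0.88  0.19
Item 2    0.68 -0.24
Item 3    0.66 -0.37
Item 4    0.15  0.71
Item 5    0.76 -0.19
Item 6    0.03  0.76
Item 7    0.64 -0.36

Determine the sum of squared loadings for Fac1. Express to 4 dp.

SS loadings for Fac1 = (-0.88)² + 0.68² + 0.66² + 0.15² + 0.76² + 0.03² + 0.64² = 0.7744 + 0.4624 + 0.4356 + 0.0225 + 0.5776 + 0.0009 + 0.4096 = 2.6830

2.6830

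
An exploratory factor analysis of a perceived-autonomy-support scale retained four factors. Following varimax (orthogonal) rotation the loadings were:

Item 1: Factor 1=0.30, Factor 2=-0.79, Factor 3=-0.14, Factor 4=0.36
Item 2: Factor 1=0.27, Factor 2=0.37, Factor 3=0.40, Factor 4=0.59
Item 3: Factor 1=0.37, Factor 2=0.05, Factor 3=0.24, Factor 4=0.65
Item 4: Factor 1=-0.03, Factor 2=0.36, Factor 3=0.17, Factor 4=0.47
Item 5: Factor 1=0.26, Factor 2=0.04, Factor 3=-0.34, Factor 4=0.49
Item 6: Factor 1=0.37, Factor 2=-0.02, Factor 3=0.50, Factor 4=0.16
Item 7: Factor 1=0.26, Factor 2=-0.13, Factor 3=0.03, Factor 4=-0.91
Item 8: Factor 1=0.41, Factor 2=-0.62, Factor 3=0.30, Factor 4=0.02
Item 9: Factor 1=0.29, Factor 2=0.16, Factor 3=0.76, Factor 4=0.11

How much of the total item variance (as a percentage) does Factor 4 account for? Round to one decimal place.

24.7%

SS loadings for Factor 4 = 0.36² + 0.59² + 0.65² + 0.47² + 0.49² + 0.16² + (-0.91)² + 0.02² + 0.11² = 2.2274
With 9 standardized items, total variance = 9. Proportion = 2.2274/9 = 0.2475 → 24.75%.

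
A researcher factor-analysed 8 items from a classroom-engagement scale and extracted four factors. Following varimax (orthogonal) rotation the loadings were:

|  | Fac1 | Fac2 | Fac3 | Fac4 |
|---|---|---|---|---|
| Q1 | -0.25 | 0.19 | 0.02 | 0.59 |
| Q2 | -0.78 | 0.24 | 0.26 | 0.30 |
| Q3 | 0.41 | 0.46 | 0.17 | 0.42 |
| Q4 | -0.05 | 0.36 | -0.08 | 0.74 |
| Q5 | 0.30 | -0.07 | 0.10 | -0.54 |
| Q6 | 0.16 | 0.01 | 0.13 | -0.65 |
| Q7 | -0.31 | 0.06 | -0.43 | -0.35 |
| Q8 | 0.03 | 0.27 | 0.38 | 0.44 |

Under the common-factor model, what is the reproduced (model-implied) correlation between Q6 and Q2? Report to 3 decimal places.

-0.284

r̂ = Σ λ_i·λ_j across factors = (0.16)(-0.78) + (0.01)(0.24) + (0.13)(0.26) + (-0.65)(0.30)
  = -0.1248 +0.0024 +0.0338 -0.1950 = -0.2836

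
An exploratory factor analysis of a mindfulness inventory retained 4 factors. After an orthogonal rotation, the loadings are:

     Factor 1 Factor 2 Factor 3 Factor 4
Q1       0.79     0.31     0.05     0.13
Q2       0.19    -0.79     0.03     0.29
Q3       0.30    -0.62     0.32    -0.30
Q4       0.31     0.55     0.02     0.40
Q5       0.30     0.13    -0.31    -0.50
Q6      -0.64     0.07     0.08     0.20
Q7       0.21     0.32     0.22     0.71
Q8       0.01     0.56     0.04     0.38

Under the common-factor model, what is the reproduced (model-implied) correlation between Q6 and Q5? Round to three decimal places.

-0.308

r̂ = Σ λ_i·λ_j across factors = (-0.64)(0.30) + (0.07)(0.13) + (0.08)(-0.31) + (0.20)(-0.50)
  = -0.1920 +0.0091 -0.0248 -0.1000 = -0.3077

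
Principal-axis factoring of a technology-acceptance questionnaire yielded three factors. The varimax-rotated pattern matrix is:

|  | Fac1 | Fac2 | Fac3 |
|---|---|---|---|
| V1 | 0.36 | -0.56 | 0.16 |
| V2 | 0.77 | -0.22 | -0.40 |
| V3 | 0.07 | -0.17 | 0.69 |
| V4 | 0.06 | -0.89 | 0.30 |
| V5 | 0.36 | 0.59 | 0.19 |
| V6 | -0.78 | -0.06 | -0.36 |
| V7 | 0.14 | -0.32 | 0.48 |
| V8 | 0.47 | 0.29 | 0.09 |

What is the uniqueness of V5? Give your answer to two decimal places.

0.49

h² = 0.36² + 0.59² + 0.19² = 0.1296 + 0.3481 + 0.0361 = 0.5138
Uniqueness u² = 1 − h² = 1 − 0.5138 = 0.4862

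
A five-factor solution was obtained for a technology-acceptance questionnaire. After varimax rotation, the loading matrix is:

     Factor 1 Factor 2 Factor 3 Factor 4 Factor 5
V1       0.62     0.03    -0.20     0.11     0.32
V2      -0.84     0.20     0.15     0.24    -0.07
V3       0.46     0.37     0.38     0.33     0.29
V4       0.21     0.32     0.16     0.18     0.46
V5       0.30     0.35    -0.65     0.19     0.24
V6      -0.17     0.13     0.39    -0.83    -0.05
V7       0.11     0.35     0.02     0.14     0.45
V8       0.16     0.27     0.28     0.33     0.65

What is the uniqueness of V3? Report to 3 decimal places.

0.314

h² = 0.46² + 0.37² + 0.38² + 0.33² + 0.29² = 0.2116 + 0.1369 + 0.1444 + 0.1089 + 0.0841 = 0.6859
Uniqueness u² = 1 − h² = 1 − 0.6859 = 0.3141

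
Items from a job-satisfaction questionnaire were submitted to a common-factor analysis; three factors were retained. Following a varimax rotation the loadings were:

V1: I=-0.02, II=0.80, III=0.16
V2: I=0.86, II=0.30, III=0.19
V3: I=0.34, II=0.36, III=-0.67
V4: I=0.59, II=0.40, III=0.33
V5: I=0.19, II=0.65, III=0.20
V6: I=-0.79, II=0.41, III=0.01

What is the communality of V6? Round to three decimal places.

h² = (-0.79)² + 0.41² + 0.01² = 0.6241 + 0.1681 + 0.0001 = 0.7923

0.792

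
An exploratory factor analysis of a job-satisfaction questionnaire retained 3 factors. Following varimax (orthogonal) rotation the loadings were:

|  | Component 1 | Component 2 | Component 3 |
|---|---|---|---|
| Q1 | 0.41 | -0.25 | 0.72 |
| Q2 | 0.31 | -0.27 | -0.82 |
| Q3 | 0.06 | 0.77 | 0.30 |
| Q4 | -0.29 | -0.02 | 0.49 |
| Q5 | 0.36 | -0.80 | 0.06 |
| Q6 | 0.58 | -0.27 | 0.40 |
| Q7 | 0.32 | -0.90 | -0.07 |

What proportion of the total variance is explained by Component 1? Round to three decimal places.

SS loadings for Component 1 = 0.41² + 0.31² + 0.06² + (-0.29)² + 0.36² + 0.58² + 0.32² = 0.9203
Proportion of variance = 0.9203 / 7 = 0.1315.

0.131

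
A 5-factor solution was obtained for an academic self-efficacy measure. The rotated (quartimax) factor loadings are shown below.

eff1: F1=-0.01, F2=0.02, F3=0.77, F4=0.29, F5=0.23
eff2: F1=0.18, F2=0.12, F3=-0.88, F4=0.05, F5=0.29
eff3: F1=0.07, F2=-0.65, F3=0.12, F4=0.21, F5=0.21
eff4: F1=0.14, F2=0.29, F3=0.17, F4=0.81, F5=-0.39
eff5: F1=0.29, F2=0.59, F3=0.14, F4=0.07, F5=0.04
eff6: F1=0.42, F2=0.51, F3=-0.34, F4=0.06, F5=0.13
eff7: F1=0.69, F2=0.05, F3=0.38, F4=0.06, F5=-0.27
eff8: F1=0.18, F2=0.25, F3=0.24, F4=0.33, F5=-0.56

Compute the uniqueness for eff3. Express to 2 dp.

0.47

h² = 0.07² + (-0.65)² + 0.12² + 0.21² + 0.21² = 0.0049 + 0.4225 + 0.0144 + 0.0441 + 0.0441 = 0.5300
Uniqueness u² = 1 − h² = 1 − 0.5300 = 0.4700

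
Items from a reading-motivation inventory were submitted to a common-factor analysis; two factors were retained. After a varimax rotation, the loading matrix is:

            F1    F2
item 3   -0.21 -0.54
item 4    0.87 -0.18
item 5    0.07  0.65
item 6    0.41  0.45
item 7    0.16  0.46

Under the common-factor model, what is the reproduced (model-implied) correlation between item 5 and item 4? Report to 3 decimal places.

-0.056

r̂ = Σ λ_i·λ_j across factors = (0.07)(0.87) + (0.65)(-0.18)
  = +0.0609 -0.1170 = -0.0561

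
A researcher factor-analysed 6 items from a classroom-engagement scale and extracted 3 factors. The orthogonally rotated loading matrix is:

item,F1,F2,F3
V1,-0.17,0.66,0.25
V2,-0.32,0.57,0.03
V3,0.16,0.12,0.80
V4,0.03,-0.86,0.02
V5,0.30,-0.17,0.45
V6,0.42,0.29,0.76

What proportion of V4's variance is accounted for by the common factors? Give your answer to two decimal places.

0.74

h² = 0.03² + (-0.86)² + 0.02² = 0.0009 + 0.7396 + 0.0004 = 0.7409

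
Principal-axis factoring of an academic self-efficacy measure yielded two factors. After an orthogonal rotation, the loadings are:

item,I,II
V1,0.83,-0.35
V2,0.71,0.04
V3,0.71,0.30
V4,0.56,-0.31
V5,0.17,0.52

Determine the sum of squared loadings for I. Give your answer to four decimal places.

2.0396

SS loadings for I = 0.83² + 0.71² + 0.71² + 0.56² + 0.17² = 0.6889 + 0.5041 + 0.5041 + 0.3136 + 0.0289 = 2.0396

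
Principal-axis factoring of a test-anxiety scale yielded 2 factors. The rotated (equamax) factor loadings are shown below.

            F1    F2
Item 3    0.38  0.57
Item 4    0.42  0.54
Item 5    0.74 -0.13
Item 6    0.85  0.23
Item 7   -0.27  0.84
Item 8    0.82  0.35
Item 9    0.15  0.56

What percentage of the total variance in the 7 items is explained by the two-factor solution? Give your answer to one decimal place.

59.8%

SS loadings by factor: 2.3587, 1.8280; total = 4.1867.
Total variance with 7 standardized items is 7, so the solution explains 4.1867/7 = 0.5981 = 59.81%.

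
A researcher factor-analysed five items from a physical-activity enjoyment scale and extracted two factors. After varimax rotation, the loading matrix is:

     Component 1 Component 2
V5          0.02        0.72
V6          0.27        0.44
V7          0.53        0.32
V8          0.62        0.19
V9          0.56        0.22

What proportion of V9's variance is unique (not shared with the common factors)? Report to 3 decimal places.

0.638

h² = 0.56² + 0.22² = 0.3136 + 0.0484 = 0.3620
Uniqueness u² = 1 − h² = 1 − 0.3620 = 0.6380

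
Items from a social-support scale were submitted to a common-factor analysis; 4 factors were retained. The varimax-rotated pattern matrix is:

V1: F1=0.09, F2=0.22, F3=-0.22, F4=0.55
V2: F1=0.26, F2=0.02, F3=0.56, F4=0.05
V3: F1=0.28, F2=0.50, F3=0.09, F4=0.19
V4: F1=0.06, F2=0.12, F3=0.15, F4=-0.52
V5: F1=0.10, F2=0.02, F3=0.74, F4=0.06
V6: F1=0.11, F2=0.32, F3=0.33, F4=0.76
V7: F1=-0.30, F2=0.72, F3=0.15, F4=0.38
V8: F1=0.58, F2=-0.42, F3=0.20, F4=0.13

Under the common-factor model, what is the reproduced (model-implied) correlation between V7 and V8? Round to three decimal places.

-0.397

r̂ = Σ λ_i·λ_j across factors = (-0.30)(0.58) + (0.72)(-0.42) + (0.15)(0.20) + (0.38)(0.13)
  = -0.1740 -0.3024 +0.0300 +0.0494 = -0.3970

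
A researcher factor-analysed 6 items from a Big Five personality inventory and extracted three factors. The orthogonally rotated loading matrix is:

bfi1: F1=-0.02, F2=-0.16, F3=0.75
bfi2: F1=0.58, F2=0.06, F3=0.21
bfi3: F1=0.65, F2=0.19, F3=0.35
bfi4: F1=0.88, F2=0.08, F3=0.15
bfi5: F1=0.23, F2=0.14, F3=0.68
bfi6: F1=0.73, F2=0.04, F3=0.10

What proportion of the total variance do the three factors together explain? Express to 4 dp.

SS loadings by factor: 2.1195, 0.0929, 1.2240; total = 3.4364.
Total variance with 6 standardized items is 6, so the solution explains 3.4364/6 = 0.5727.

0.5727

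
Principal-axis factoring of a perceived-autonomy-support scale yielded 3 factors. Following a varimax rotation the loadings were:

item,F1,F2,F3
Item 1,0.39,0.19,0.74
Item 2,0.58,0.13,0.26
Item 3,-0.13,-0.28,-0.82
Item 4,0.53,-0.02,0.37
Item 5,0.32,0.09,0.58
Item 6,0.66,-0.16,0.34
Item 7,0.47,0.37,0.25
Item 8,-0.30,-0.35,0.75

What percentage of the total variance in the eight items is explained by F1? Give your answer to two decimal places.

20.44%

SS loadings for F1 = 0.39² + 0.58² + (-0.13)² + 0.53² + 0.32² + 0.66² + 0.47² + (-0.30)² = 1.6352
With 8 standardized items, total variance = 8. Proportion = 1.6352/8 = 0.2044 → 20.44%.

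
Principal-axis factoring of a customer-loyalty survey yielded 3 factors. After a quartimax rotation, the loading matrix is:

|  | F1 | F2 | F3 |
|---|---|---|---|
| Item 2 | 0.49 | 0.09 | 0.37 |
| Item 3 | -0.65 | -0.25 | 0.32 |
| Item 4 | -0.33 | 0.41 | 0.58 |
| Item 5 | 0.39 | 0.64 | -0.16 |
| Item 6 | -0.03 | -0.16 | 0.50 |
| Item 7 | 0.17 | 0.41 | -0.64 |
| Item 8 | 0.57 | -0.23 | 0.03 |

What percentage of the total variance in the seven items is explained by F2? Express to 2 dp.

SS loadings for F2 = 0.09² + (-0.25)² + 0.41² + 0.64² + (-0.16)² + 0.41² + (-0.23)² = 0.8949
With 7 standardized items, total variance = 7. Proportion = 0.8949/7 = 0.1278 → 12.78%.

12.78%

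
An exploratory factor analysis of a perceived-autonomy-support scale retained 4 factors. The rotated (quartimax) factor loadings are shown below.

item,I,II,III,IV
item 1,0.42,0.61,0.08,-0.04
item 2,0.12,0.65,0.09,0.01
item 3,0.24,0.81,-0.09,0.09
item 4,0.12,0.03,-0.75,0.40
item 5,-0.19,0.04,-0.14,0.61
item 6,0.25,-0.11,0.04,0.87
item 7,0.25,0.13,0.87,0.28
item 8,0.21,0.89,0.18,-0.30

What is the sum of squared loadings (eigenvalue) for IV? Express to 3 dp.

SS loadings for IV = (-0.04)² + 0.01² + 0.09² + 0.40² + 0.61² + 0.87² + 0.28² + (-0.30)² = 0.0016 + 0.0001 + 0.0081 + 0.1600 + 0.3721 + 0.7569 + 0.0784 + 0.0900 = 1.4672

1.467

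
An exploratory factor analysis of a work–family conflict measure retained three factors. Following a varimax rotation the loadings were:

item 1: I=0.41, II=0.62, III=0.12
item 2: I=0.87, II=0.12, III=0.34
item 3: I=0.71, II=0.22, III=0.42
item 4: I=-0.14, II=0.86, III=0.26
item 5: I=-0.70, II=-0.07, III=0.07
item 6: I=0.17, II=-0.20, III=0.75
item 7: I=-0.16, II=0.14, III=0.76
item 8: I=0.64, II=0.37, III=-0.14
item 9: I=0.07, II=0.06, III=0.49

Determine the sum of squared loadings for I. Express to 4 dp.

SS loadings for I = 0.41² + 0.87² + 0.71² + (-0.14)² + (-0.70)² + 0.17² + (-0.16)² + 0.64² + 0.07² = 0.1681 + 0.7569 + 0.5041 + 0.0196 + 0.4900 + 0.0289 + 0.0256 + 0.4096 + 0.0049 = 2.4077

2.4077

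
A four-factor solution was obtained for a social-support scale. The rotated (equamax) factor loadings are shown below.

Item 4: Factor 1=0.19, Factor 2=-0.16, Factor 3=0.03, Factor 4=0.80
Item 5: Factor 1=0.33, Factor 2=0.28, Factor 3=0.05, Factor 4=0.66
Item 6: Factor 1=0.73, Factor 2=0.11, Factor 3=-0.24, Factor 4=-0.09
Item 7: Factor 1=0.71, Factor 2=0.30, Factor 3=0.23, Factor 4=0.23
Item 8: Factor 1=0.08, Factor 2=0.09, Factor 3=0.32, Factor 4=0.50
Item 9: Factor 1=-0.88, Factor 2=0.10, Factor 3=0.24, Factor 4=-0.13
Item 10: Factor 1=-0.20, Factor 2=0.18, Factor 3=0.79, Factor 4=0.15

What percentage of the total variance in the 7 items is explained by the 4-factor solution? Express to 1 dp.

65.5%

Communalities: 0.7026, 0.6254, 0.6107, 0.6999, 0.3669, 0.8589, 0.7190; Σh² = 4.5834.
Total variance with 7 standardized items is 7, so the solution explains 4.5834/7 = 0.6548 = 65.48%.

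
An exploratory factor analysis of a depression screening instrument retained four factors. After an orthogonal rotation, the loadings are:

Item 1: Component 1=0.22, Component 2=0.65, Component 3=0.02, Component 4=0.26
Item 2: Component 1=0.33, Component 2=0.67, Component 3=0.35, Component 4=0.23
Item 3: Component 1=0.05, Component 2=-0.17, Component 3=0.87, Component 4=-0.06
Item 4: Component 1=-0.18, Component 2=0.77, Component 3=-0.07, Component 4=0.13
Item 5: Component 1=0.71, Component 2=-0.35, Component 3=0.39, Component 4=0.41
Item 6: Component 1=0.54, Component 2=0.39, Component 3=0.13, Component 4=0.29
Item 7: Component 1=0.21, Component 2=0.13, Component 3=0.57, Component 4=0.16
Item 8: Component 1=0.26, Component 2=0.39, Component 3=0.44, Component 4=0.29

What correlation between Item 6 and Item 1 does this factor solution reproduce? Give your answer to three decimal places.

0.450

r̂ = Σ λ_i·λ_j across factors = (0.54)(0.22) + (0.39)(0.65) + (0.13)(0.02) + (0.29)(0.26)
  = +0.1188 +0.2535 +0.0026 +0.0754 = 0.4503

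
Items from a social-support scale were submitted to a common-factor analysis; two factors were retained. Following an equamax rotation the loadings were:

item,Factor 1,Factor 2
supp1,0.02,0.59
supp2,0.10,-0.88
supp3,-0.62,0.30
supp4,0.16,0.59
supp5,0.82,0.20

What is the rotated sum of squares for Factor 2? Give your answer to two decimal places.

SS loadings for Factor 2 = 0.59² + (-0.88)² + 0.30² + 0.59² + 0.20² = 0.3481 + 0.7744 + 0.0900 + 0.3481 + 0.0400 = 1.6006

1.60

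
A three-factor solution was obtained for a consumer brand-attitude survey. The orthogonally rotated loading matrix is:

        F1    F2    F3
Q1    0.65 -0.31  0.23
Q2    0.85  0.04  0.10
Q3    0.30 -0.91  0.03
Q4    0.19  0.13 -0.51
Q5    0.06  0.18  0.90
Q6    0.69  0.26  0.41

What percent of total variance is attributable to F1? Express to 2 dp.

SS loadings for F1 = 0.65² + 0.85² + 0.30² + 0.19² + 0.06² + 0.69² = 1.7508
With 6 standardized items, total variance = 6. Proportion = 1.7508/6 = 0.2918 → 29.18%.

29.18%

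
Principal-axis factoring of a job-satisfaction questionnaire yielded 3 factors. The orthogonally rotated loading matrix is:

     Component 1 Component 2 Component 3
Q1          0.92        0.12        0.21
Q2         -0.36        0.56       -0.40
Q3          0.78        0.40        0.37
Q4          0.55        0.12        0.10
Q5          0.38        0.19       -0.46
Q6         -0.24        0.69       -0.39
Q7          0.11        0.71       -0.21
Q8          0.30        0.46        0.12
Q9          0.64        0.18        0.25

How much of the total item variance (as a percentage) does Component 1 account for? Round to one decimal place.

28.9%

SS loadings for Component 1 = 0.92² + (-0.36)² + 0.78² + 0.55² + 0.38² + (-0.24)² + 0.11² + 0.30² + 0.64² = 2.6006
With 9 standardized items, total variance = 9. Proportion = 2.6006/9 = 0.2890 → 28.90%.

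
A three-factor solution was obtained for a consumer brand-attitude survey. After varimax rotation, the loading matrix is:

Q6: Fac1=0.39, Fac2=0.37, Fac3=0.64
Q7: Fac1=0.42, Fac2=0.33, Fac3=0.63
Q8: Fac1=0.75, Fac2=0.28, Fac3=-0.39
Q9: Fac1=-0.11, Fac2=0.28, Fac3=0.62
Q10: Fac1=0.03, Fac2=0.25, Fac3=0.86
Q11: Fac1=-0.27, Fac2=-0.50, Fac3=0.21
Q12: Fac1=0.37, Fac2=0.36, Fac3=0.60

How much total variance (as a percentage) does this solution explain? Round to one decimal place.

SS loadings by factor: 1.1138, 0.8447, 2.4867; total = 4.4452.
Total variance with 7 standardized items is 7, so the solution explains 4.4452/7 = 0.6350 = 63.50%.

63.5%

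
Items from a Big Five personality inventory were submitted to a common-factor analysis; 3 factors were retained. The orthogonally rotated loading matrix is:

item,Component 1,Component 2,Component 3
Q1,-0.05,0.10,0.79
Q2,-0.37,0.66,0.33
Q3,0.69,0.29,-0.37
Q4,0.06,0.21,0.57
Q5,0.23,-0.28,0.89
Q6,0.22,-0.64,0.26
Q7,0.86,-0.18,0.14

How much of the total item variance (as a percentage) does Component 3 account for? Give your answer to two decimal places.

SS loadings for Component 3 = 0.79² + 0.33² + (-0.37)² + 0.57² + 0.89² + 0.26² + 0.14² = 2.0741
With 7 standardized items, total variance = 7. Proportion = 2.0741/7 = 0.2963 → 29.63%.

29.63%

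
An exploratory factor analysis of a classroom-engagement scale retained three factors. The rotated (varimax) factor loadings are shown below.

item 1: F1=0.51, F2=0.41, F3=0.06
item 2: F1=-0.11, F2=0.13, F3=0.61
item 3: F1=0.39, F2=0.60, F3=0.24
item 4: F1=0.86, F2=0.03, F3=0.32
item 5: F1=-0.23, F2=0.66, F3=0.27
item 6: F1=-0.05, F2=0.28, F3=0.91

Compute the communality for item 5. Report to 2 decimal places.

h² = (-0.23)² + 0.66² + 0.27² = 0.0529 + 0.4356 + 0.0729 = 0.5614

0.56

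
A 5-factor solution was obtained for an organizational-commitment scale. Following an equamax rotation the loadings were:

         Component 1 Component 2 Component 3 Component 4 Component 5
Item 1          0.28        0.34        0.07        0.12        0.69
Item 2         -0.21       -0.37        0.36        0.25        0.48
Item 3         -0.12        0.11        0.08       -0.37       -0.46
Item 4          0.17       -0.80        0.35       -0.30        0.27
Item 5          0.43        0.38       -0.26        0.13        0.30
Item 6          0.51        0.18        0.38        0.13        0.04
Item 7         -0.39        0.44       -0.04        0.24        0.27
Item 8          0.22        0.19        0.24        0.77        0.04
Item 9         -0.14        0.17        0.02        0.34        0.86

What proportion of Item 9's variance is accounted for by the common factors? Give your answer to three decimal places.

0.904

h² = (-0.14)² + 0.17² + 0.02² + 0.34² + 0.86² = 0.0196 + 0.0289 + 0.0004 + 0.1156 + 0.7396 = 0.9041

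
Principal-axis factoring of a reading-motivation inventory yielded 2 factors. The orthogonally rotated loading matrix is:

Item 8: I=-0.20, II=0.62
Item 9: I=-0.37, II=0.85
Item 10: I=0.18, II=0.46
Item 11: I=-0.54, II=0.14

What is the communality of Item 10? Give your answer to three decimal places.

h² = 0.18² + 0.46² = 0.0324 + 0.2116 = 0.2440

0.244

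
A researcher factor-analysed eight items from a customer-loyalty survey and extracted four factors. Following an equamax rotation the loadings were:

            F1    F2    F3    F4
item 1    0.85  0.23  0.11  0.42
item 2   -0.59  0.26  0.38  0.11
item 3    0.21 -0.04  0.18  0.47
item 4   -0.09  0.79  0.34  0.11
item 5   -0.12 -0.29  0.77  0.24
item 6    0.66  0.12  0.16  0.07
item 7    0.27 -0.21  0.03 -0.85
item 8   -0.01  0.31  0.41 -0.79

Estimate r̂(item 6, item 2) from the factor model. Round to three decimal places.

r̂ = Σ λ_i·λ_j across factors = (0.66)(-0.59) + (0.12)(0.26) + (0.16)(0.38) + (0.07)(0.11)
  = -0.3894 +0.0312 +0.0608 +0.0077 = -0.2897

-0.290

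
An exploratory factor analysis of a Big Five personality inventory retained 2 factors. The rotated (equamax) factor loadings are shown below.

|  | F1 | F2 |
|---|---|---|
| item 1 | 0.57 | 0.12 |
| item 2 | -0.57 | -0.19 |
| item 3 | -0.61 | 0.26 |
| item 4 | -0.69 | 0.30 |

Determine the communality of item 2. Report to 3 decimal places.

0.361

h² = (-0.57)² + (-0.19)² = 0.3249 + 0.0361 = 0.3610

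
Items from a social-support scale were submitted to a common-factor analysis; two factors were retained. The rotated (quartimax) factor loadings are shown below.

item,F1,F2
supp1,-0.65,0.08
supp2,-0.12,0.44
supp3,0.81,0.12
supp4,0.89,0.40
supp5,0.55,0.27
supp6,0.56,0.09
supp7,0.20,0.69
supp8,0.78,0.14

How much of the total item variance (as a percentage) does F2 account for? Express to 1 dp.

SS loadings for F2 = 0.08² + 0.44² + 0.12² + 0.40² + 0.27² + 0.09² + 0.69² + 0.14² = 0.9511
With 8 standardized items, total variance = 8. Proportion = 0.9511/8 = 0.1189 → 11.89%.

11.9%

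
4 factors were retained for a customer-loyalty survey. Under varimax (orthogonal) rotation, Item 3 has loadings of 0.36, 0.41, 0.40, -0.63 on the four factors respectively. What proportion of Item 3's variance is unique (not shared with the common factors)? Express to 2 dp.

0.15

h² = 0.36² + 0.41² + 0.40² + (-0.63)² = 0.1296 + 0.1681 + 0.1600 + 0.3969 = 0.8546
Uniqueness u² = 1 − h² = 1 − 0.8546 = 0.1454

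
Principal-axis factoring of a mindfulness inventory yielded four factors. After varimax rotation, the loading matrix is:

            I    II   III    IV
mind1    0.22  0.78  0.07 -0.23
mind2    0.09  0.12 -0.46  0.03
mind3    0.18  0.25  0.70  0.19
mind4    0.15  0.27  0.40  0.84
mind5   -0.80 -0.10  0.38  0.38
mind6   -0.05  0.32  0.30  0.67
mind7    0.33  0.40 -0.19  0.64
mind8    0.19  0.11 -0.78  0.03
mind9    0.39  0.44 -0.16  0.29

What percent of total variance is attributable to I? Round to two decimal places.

SS loadings for I = 0.22² + 0.09² + 0.18² + 0.15² + (-0.80)² + (-0.05)² + 0.33² + 0.19² + 0.39² = 1.0510
With 9 standardized items, total variance = 9. Proportion = 1.0510/9 = 0.1168 → 11.68%.

11.68%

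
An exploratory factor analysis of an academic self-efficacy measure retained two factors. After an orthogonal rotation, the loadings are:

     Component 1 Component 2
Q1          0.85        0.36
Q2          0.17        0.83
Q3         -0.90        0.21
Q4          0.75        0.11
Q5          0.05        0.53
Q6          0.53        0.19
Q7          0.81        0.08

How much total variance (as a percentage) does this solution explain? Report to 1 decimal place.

60.9%

SS loadings by factor: 3.0634, 1.1981; total = 4.2615.
Total variance with 7 standardized items is 7, so the solution explains 4.2615/7 = 0.6088 = 60.88%.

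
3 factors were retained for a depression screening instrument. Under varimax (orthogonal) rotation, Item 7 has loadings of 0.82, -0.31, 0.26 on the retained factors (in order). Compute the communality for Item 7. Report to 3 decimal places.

0.836

h² = 0.82² + (-0.31)² + 0.26² = 0.6724 + 0.0961 + 0.0676 = 0.8361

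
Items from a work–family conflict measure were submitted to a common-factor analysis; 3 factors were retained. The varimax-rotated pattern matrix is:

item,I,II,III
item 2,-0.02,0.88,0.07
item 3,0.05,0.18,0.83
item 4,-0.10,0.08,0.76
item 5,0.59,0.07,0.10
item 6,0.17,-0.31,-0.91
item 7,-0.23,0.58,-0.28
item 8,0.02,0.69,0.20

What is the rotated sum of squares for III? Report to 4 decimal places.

2.2279

SS loadings for III = 0.07² + 0.83² + 0.76² + 0.10² + (-0.91)² + (-0.28)² + 0.20² = 0.0049 + 0.6889 + 0.5776 + 0.0100 + 0.8281 + 0.0784 + 0.0400 = 2.2279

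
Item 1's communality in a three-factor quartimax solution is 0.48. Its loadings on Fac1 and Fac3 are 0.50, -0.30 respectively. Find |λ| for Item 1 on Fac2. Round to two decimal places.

Under orthogonal rotation h² = Σλ², so λ_Fac2² = h² − (0.3400) = 0.48 − 0.3400 = 0.1400.
|λ| = √0.1400 = 0.3742.

0.37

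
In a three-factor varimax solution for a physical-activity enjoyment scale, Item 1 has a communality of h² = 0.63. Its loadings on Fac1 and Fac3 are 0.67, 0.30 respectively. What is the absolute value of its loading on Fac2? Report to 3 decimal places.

Under orthogonal rotation h² = Σλ², so λ_Fac2² = h² − (0.5389) = 0.63 − 0.5389 = 0.0911.
|λ| = √0.0911 = 0.3018.

0.302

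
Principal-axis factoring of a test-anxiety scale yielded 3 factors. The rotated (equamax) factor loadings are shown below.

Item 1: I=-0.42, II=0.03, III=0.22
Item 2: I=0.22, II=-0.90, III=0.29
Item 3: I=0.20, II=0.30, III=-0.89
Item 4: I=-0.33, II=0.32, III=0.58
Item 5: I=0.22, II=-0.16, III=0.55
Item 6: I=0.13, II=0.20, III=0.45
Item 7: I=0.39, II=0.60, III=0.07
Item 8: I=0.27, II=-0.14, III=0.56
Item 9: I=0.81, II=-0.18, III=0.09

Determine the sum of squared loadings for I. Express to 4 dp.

SS loadings for I = (-0.42)² + 0.22² + 0.20² + (-0.33)² + 0.22² + 0.13² + 0.39² + 0.27² + 0.81² = 0.1764 + 0.0484 + 0.0400 + 0.1089 + 0.0484 + 0.0169 + 0.1521 + 0.0729 + 0.6561 = 1.3201

1.3201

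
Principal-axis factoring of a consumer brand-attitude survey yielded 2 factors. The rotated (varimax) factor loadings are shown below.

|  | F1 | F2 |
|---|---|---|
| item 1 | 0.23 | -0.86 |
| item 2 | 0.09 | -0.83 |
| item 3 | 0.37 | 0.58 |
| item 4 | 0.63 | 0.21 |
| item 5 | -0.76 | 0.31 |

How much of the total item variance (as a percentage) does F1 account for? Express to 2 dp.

SS loadings for F1 = 0.23² + 0.09² + 0.37² + 0.63² + (-0.76)² = 1.1724
With 5 standardized items, total variance = 5. Proportion = 1.1724/5 = 0.2345 → 23.45%.

23.45%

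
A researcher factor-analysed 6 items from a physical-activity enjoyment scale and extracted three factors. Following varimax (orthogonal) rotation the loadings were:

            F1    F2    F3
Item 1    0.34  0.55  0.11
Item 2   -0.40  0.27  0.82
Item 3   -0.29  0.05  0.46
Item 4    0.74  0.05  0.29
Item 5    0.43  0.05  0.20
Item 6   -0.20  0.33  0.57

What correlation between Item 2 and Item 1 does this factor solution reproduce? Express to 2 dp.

0.10

r̂ = Σ λ_i·λ_j across factors = (-0.40)(0.34) + (0.27)(0.55) + (0.82)(0.11)
  = -0.1360 +0.1485 +0.0902 = 0.1027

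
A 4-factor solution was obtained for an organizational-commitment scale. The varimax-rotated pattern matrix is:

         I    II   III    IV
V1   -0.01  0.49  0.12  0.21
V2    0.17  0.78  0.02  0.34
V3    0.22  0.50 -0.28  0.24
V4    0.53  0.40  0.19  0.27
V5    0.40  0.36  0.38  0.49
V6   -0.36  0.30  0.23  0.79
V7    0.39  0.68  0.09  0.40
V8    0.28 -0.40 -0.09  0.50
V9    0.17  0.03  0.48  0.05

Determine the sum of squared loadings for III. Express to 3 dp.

SS loadings for III = 0.12² + 0.02² + (-0.28)² + 0.19² + 0.38² + 0.23² + 0.09² + (-0.09)² + 0.48² = 0.0144 + 0.0004 + 0.0784 + 0.0361 + 0.1444 + 0.0529 + 0.0081 + 0.0081 + 0.2304 = 0.5732

0.573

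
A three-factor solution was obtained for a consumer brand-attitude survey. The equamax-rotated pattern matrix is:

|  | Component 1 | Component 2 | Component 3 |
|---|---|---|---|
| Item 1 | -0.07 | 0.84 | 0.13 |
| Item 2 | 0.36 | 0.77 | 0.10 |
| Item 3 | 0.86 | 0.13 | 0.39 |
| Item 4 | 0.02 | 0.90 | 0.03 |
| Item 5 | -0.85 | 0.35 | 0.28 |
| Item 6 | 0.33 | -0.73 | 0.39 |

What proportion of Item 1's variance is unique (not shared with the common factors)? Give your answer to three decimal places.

0.273

h² = (-0.07)² + 0.84² + 0.13² = 0.0049 + 0.7056 + 0.0169 = 0.7274
Uniqueness u² = 1 − h² = 1 − 0.7274 = 0.2726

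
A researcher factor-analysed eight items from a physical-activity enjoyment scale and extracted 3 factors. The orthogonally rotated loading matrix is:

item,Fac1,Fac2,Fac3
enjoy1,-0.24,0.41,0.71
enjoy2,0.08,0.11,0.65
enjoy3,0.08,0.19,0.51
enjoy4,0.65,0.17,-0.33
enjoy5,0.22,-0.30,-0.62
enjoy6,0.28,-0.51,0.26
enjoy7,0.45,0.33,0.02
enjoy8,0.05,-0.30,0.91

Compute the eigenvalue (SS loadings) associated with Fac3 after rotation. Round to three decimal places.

2.576

SS loadings for Fac3 = 0.71² + 0.65² + 0.51² + (-0.33)² + (-0.62)² + 0.26² + 0.02² + 0.91² = 0.5041 + 0.4225 + 0.2601 + 0.1089 + 0.3844 + 0.0676 + 0.0004 + 0.8281 = 2.5761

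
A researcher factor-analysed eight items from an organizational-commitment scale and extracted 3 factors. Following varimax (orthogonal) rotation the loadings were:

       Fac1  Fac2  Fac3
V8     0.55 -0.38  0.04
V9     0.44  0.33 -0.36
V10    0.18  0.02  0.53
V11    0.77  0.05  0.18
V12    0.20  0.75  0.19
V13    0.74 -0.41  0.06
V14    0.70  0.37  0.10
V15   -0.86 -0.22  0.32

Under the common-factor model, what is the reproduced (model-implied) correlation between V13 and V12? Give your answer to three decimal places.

r̂ = Σ λ_i·λ_j across factors = (0.74)(0.20) + (-0.41)(0.75) + (0.06)(0.19)
  = +0.1480 -0.3075 +0.0114 = -0.1481

-0.148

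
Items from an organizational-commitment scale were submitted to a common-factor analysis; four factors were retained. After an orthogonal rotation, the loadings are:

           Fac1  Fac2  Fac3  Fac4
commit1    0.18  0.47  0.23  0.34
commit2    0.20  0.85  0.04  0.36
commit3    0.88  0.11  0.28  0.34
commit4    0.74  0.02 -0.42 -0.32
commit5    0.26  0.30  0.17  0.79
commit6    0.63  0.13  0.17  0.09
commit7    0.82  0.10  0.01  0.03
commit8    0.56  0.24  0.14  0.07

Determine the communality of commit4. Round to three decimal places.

0.827

h² = 0.74² + 0.02² + (-0.42)² + (-0.32)² = 0.5476 + 0.0004 + 0.1764 + 0.1024 = 0.8268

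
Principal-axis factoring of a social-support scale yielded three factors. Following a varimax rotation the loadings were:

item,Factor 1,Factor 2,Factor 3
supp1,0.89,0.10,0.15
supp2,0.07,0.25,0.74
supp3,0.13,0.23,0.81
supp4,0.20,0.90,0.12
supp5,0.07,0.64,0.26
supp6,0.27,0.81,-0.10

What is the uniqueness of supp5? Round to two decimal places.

h² = 0.07² + 0.64² + 0.26² = 0.0049 + 0.4096 + 0.0676 = 0.4821
Uniqueness u² = 1 − h² = 1 − 0.4821 = 0.5179

0.52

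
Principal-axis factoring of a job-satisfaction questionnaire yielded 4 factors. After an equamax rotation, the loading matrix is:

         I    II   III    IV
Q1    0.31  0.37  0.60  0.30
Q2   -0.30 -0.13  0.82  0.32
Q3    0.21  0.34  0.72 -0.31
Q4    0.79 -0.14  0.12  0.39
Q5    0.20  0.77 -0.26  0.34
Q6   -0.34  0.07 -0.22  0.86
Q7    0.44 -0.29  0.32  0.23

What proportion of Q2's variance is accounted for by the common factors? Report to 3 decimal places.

0.882

h² = (-0.30)² + (-0.13)² + 0.82² + 0.32² = 0.0900 + 0.0169 + 0.6724 + 0.1024 = 0.8817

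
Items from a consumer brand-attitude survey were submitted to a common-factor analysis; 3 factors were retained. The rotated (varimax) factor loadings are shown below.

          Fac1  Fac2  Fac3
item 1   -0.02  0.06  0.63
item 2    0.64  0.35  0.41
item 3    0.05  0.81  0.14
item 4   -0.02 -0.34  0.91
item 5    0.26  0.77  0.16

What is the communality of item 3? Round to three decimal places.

0.678

h² = 0.05² + 0.81² + 0.14² = 0.0025 + 0.6561 + 0.0196 = 0.6782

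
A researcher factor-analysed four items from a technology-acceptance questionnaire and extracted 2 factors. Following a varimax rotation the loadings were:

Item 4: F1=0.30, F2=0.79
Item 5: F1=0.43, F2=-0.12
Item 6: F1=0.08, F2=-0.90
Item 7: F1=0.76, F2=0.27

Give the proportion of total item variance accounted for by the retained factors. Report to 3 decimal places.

Communalities: 0.7141, 0.1993, 0.8164, 0.6505; Σh² = 2.3803.
Total variance with 4 standardized items is 4, so the solution explains 2.3803/4 = 0.5951.

0.595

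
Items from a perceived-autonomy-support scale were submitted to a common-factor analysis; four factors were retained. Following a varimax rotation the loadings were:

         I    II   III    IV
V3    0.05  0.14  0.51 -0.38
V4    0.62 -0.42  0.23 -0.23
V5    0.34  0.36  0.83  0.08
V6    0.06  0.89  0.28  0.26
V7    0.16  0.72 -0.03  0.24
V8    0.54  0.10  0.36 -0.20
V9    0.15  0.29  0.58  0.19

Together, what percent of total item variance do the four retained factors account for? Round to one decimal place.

64.7%

Communalities: 0.4266, 0.6666, 0.9405, 0.9417, 0.6025, 0.4712, 0.4791; Σh² = 4.5282.
Total variance with 7 standardized items is 7, so the solution explains 4.5282/7 = 0.6469 = 64.69%.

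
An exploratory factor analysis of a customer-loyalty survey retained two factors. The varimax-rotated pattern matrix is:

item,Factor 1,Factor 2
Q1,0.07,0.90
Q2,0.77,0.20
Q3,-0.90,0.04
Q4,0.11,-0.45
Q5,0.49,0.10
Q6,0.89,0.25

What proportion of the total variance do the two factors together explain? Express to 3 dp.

0.596

Communalities: 0.8149, 0.6329, 0.8116, 0.2146, 0.2501, 0.8546; Σh² = 3.5787.
Total variance with 6 standardized items is 6, so the solution explains 3.5787/6 = 0.5965.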